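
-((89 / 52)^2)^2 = -62742241 / 7311616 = -8.58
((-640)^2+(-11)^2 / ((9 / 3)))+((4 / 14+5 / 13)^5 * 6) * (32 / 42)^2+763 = 125491531647968634 / 305775751099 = 410403.80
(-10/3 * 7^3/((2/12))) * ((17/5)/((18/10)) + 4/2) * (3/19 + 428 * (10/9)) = -19531414700/1539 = -12690977.71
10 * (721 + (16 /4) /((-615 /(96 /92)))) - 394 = 6427424 /943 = 6815.93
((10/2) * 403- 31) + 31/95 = 1984.33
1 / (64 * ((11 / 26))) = 13 / 352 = 0.04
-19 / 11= -1.73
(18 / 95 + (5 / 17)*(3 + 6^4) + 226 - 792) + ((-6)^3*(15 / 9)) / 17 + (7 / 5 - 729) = -1506033 / 1615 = -932.53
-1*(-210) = 210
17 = 17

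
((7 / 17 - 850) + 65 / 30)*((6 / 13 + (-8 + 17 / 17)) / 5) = 6649 / 6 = 1108.17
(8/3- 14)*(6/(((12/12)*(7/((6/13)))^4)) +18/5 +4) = -88600171532/1028624415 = -86.13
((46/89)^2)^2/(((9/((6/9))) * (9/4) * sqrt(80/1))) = 8954912 * sqrt(5)/76231822815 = 0.00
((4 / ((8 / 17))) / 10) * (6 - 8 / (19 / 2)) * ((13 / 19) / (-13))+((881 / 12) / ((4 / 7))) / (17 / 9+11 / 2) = 247753 / 14440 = 17.16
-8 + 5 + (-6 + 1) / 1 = -8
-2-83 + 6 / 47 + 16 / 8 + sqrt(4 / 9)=-82.21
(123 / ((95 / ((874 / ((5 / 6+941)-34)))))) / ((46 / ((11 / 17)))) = 8118 / 462995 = 0.02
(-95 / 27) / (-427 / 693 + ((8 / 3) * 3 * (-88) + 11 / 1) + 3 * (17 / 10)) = 10450 / 2044893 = 0.01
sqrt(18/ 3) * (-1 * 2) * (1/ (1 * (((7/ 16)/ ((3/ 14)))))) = -48 * sqrt(6)/ 49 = -2.40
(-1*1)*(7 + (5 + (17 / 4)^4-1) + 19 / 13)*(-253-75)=46217045 / 416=111098.67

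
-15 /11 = -1.36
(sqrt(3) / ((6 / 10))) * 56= 280 * sqrt(3) / 3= 161.66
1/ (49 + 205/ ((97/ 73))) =97/ 19718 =0.00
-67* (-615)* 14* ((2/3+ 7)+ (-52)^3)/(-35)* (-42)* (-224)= 21801861121152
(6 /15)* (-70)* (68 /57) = -33.40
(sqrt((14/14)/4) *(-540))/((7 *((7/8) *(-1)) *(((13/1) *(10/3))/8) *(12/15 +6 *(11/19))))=246240/129311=1.90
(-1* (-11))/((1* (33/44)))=44/3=14.67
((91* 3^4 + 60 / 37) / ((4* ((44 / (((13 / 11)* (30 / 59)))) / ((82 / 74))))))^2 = 4756464672145164225 / 6113101886123584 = 778.08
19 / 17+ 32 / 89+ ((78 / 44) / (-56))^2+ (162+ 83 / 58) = 10982553220501 / 66597563648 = 164.91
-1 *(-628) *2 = 1256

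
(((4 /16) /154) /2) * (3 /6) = 1 /2464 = 0.00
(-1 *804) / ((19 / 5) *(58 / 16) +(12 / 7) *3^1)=-225120 / 5297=-42.50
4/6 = 2/3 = 0.67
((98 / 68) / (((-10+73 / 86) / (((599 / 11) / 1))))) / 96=-1262093 / 14128224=-0.09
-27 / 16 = -1.69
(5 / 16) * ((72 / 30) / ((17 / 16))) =12 / 17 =0.71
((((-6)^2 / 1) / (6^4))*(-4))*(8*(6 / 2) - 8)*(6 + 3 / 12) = -100 / 9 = -11.11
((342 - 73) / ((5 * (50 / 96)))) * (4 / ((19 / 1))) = 51648 / 2375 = 21.75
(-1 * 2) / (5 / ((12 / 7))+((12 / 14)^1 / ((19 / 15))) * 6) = -3192 / 11135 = -0.29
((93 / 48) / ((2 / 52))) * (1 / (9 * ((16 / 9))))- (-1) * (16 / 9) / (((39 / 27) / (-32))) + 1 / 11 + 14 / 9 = -5698171 / 164736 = -34.59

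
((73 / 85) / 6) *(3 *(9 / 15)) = 219 / 850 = 0.26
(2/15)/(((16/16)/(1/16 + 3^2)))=29/24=1.21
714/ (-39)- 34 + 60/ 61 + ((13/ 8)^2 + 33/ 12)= -2331215/ 50752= -45.93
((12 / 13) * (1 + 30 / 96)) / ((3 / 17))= 357 / 52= 6.87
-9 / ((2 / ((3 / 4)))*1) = -27 / 8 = -3.38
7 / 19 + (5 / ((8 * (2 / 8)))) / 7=193 / 266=0.73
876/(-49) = -876/49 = -17.88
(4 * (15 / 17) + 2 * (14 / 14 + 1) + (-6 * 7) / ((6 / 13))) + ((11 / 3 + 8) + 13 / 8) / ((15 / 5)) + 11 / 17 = -95953 / 1224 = -78.39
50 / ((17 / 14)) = 700 / 17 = 41.18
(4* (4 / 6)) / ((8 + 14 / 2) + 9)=1 / 9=0.11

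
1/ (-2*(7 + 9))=-1/ 32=-0.03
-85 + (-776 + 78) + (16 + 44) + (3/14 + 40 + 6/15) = -47767/70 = -682.39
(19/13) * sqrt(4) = 38/13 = 2.92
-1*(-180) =180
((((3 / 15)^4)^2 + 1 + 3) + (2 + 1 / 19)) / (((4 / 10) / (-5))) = -22460947 / 296875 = -75.66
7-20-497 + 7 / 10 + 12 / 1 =-497.30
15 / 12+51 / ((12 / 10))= 175 / 4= 43.75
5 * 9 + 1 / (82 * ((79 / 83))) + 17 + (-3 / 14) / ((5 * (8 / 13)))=112354999 / 1813840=61.94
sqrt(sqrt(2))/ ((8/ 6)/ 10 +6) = 15 * 2^(1/ 4)/ 92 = 0.19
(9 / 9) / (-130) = -1 / 130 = -0.01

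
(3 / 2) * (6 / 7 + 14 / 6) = 67 / 14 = 4.79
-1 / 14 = -0.07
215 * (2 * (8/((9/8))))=27520/9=3057.78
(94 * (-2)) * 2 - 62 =-438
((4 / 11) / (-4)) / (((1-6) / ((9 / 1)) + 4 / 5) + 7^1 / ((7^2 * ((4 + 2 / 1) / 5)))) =-0.25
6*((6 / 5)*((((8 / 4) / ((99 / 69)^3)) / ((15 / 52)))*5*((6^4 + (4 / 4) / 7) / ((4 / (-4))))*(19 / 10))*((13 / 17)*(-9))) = 5671457828816 / 3959725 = 1432285.78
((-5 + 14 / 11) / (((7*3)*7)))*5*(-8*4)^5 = 6878658560 / 1617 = 4253963.24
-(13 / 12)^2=-1.17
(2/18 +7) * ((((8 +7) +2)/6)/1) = 544/27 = 20.15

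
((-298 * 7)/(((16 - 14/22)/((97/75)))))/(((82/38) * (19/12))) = -8903048/173225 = -51.40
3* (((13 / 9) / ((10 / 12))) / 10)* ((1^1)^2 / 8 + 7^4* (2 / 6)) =249743 / 600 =416.24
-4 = -4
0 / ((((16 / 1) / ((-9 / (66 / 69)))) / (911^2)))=0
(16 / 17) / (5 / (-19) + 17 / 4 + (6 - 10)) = -1216 / 17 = -71.53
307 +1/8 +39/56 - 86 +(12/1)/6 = 6267/28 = 223.82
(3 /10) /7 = 3 /70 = 0.04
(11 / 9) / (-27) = -11 / 243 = -0.05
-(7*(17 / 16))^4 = -200533921 / 65536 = -3059.90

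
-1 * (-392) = 392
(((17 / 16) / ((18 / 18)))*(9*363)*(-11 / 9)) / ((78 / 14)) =-158389 / 208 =-761.49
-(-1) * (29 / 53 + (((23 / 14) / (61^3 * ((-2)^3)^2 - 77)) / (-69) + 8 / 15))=1.08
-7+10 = 3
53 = 53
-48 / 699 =-16 / 233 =-0.07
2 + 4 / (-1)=-2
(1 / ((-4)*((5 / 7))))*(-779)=5453 / 20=272.65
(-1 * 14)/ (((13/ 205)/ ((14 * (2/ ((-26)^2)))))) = -20090/ 2197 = -9.14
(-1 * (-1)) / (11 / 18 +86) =18 / 1559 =0.01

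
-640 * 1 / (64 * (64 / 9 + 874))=-9 / 793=-0.01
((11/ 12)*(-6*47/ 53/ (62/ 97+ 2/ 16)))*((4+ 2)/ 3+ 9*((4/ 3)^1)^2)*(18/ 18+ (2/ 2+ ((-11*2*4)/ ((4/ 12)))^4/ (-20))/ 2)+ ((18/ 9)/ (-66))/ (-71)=13951468459.64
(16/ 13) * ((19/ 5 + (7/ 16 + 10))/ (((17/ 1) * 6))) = 67/ 390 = 0.17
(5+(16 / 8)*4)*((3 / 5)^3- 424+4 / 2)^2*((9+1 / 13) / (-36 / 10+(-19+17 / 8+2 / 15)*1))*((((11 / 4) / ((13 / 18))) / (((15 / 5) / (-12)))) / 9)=173187346475616 / 99165625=1746445.37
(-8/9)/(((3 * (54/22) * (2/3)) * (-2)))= 22/243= 0.09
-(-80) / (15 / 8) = 128 / 3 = 42.67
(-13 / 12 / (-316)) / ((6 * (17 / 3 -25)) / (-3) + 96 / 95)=1235 / 14293312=0.00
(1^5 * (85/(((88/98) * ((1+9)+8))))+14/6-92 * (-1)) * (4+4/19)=788770/1881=419.34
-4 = -4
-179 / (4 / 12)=-537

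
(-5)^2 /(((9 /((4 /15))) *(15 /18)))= 8 /9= 0.89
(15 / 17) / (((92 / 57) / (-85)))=-46.47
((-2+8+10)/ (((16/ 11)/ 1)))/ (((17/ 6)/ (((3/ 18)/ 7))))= 11/ 119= 0.09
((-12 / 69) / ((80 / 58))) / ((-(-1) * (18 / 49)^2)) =-69629 / 74520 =-0.93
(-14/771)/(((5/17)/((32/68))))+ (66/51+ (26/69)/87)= 1.27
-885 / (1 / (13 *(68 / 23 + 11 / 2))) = -4475445 / 46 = -97292.28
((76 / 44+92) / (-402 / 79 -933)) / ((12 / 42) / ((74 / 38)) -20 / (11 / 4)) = 3013613 / 214937274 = 0.01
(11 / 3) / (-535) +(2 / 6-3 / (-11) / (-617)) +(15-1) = 156055463 / 10893135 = 14.33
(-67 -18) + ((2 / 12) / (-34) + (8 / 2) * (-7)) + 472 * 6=2719.00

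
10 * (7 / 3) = 23.33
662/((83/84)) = 55608/83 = 669.98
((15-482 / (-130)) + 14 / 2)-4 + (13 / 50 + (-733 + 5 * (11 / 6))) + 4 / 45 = -2052697 / 2925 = -701.78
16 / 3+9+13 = 82 / 3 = 27.33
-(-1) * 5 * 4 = 20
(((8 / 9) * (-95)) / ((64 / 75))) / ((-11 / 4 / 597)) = 472625 / 22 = 21482.95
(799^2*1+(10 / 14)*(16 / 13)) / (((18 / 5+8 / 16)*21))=193648570 / 26117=7414.66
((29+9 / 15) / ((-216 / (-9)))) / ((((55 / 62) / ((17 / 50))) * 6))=19499 / 247500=0.08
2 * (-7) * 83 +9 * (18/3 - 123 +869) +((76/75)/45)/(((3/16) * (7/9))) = 44148466/7875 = 5606.15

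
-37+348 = 311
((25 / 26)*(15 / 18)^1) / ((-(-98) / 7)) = 125 / 2184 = 0.06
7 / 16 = 0.44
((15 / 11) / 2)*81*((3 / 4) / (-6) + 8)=76545 / 176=434.91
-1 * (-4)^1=4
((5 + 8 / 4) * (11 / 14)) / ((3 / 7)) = 77 / 6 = 12.83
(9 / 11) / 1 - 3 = -24 / 11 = -2.18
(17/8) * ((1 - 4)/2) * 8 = -51/2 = -25.50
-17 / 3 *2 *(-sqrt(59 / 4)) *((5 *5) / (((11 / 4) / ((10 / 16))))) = 2125 *sqrt(59) / 66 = 247.31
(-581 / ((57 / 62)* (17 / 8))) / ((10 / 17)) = -144088 / 285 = -505.57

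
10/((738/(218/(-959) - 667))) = -3199355/353871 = -9.04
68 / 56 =17 / 14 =1.21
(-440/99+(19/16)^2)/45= -0.07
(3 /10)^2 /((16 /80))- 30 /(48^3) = 41447 /92160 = 0.45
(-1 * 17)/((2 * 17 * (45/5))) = -1/18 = -0.06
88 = 88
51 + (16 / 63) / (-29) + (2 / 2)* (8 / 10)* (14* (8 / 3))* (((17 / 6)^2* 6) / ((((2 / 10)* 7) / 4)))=2534179 / 609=4161.21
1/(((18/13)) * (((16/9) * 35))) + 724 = 810893/1120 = 724.01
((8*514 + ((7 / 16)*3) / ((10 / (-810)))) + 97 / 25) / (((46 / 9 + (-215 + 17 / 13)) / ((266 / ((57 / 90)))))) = -3940602939 / 488080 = -8073.68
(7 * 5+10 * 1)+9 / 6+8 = 109 / 2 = 54.50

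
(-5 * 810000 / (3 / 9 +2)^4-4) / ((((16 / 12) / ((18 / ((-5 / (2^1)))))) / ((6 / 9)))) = 5905072872 / 12005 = 491884.45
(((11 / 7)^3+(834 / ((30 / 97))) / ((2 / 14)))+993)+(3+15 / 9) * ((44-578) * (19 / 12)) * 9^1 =-26819032 / 1715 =-15637.92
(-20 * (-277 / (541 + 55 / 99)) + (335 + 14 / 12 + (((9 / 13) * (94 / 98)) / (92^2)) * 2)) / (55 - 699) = -6827088203581 / 12692516674656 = -0.54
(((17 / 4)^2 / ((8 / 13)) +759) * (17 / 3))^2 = 2942778995209 / 147456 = 19956997.31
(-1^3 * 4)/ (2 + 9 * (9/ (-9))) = 4/ 7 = 0.57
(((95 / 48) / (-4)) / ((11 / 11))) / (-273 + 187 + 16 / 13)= 65 / 11136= 0.01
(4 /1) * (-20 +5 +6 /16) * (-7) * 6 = 2457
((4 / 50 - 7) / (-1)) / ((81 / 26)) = 4498 / 2025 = 2.22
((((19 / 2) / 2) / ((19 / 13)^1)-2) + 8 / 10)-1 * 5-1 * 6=-179 / 20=-8.95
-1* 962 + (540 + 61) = -361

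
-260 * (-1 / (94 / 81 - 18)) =-5265 / 341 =-15.44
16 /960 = 1 /60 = 0.02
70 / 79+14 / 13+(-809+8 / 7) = -5793573 / 7189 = -805.89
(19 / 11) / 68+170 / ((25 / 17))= 115.63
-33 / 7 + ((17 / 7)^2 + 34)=1724 / 49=35.18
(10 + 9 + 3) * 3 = 66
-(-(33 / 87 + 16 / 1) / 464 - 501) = 6741931 / 13456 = 501.04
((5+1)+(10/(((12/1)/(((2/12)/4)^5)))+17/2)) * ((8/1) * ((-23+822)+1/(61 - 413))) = 64944459720457/700710912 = 92683.67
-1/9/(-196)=1/1764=0.00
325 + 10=335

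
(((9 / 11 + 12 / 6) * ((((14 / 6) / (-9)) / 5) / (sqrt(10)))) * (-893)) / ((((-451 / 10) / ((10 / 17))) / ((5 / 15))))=-387562 * sqrt(10) / 6831297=-0.18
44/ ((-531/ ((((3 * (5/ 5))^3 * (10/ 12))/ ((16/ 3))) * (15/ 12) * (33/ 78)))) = -9075/ 49088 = -0.18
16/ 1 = 16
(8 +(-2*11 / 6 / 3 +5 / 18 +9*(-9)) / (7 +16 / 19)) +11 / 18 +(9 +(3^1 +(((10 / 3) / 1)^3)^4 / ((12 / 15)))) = 186250804660723 / 79184709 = 2352105.69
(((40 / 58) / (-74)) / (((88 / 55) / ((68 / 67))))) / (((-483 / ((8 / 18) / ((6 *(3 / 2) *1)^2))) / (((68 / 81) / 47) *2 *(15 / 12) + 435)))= 2815565500 / 96367825750959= 0.00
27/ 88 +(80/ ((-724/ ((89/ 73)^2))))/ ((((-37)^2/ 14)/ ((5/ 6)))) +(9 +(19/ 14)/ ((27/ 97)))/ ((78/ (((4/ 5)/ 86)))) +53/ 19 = 2166888476284993345/ 699775741527558696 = 3.10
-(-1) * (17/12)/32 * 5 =85/384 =0.22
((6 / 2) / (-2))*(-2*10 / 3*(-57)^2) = 32490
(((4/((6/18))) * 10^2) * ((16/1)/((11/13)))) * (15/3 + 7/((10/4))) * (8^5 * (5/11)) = 318976819200/121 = 2636172059.50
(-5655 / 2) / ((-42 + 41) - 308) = 1885 / 206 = 9.15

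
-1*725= -725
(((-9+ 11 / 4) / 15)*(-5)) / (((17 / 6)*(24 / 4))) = 0.12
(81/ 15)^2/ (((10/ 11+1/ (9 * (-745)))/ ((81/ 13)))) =199.89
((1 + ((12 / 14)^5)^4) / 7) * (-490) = -834484247376749770 / 11398895185373143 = -73.21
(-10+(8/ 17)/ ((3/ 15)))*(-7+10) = -390/ 17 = -22.94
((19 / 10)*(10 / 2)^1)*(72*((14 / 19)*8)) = 4032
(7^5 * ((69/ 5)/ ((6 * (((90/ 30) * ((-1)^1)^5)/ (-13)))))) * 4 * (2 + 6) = 5360312.53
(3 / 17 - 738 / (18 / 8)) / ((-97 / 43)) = 239639 / 1649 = 145.32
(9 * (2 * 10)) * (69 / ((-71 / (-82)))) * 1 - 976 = 949144 / 71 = 13368.23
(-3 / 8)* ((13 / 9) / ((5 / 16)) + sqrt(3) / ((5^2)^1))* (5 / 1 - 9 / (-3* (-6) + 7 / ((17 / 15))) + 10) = -17368 / 685 - 1503* sqrt(3) / 6850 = -25.73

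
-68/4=-17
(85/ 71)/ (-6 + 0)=-85/ 426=-0.20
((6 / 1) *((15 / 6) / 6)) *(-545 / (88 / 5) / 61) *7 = -95375 / 10736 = -8.88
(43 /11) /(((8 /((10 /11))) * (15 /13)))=0.38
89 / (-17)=-89 / 17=-5.24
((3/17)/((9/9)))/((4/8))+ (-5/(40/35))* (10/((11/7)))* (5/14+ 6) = -264247/1496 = -176.64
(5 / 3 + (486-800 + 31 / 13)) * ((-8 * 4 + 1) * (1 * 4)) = 1498912 / 39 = 38433.64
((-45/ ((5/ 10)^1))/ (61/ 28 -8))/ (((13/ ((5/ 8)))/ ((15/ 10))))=4725/ 4238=1.11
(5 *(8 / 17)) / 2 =20 / 17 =1.18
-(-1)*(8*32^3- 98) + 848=262894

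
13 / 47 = 0.28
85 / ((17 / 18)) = 90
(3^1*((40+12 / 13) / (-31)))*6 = -9576 / 403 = -23.76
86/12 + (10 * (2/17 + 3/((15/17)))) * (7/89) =90175/9078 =9.93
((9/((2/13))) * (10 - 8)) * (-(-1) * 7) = 819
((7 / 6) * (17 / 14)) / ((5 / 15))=17 / 4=4.25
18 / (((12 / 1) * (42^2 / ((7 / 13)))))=1 / 2184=0.00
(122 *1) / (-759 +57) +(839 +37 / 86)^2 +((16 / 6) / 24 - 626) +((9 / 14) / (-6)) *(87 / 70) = 895536302396531 / 1272038040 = 704016.92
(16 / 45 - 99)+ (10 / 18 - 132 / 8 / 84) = -247679 / 2520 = -98.29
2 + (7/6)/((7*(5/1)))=61/30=2.03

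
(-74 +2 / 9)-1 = -673 / 9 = -74.78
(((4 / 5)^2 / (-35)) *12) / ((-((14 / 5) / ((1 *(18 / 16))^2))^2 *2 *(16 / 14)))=0.02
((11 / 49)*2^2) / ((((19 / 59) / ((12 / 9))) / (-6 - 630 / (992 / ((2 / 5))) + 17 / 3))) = -29854 / 13671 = -2.18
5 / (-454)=-5 / 454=-0.01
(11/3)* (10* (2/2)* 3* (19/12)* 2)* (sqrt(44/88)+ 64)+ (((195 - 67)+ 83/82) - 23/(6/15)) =1045* sqrt(2)/6+ 2750876/123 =22611.15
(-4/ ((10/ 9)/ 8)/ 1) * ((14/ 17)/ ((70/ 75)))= -432/ 17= -25.41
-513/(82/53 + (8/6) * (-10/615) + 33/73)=-259.41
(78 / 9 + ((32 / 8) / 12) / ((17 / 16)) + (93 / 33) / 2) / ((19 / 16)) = 93256 / 10659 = 8.75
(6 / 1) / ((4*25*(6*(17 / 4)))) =1 / 425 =0.00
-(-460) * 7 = 3220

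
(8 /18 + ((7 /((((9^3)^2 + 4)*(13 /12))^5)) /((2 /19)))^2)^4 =964510755207290985914744225385160710119586910822614721078739267631096510513161500976139254439295236502638785755722055052486354618578073012604241846023145787892827708463057049501805630964817103778932847053392749003977511295968776117176957471543646554060330191417951235412951296 /24719355722324359994479050245125153980838319226199902820519497188641031088751508474875279143372343472762800821530836502597127915352914789610682621077488213050614495711412998463009754156249295226650201285955598120266172943763146939538640644572070692092893295921385288238525390625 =0.04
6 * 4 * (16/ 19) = 384/ 19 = 20.21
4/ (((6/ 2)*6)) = 2/ 9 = 0.22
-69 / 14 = -4.93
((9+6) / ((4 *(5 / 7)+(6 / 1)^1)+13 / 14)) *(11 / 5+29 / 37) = 23184 / 5069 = 4.57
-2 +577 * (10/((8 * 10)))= 561/8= 70.12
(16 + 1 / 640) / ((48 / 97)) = 993377 / 30720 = 32.34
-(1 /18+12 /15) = -77 /90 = -0.86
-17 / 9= -1.89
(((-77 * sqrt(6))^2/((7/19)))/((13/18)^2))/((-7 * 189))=-165528/1183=-139.92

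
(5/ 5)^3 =1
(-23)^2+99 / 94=49825 / 94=530.05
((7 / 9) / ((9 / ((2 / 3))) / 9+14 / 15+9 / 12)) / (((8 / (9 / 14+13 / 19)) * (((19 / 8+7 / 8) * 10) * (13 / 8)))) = 1412 / 1839903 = 0.00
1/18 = 0.06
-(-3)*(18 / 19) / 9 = 6 / 19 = 0.32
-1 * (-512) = 512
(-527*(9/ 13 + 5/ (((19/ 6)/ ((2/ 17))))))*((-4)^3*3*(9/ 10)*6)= 592515648/ 1235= 479769.76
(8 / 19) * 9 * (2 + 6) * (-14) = -8064 / 19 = -424.42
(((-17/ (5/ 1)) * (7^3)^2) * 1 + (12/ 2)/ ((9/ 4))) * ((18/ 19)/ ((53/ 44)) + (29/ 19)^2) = -357729517639/ 286995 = -1246466.03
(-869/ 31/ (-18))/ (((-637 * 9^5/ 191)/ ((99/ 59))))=-1825769/ 137592791154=-0.00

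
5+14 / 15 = 89 / 15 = 5.93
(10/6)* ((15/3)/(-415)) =-5/249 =-0.02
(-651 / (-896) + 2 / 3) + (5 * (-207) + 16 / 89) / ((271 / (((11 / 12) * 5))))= -149190575 / 9261696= -16.11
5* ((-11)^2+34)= 775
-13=-13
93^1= 93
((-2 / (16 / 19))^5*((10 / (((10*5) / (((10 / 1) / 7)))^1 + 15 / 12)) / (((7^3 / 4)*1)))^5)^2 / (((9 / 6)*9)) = 12857777864679882752 / 256026514340939977330368973364195609752323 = 0.00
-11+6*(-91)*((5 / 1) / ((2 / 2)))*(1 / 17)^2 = -5909 / 289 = -20.45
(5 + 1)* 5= 30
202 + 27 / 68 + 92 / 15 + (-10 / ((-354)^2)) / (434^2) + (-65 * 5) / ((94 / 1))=9668990645322263 / 47149030940760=205.07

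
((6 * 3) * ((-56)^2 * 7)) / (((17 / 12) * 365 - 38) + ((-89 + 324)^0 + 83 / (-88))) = 104315904 / 126493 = 824.68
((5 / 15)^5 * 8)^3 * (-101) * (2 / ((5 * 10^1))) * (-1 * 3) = 51712 / 119574225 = 0.00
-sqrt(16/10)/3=-2 * sqrt(10)/15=-0.42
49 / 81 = 0.60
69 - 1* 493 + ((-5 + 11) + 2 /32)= -417.94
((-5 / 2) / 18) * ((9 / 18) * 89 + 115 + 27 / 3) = -1685 / 72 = -23.40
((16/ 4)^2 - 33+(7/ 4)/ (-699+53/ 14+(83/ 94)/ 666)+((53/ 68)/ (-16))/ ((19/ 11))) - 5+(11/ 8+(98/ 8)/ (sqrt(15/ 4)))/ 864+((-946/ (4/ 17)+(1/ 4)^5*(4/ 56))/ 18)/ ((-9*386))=-215296125510752013011/ 9801855745656791040+49*sqrt(15)/ 25920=-21.96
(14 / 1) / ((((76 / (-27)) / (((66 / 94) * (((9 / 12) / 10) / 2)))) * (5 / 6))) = -0.16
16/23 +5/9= 259/207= 1.25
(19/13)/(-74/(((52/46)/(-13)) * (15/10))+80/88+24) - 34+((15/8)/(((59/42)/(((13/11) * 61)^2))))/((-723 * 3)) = -16259375470049/437130621928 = -37.20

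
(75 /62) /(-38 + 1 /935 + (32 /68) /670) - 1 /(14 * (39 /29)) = -0.08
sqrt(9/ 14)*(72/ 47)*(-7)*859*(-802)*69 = 5133816936*sqrt(14)/ 47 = 408701788.53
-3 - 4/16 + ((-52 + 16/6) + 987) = 11213/12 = 934.42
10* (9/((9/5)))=50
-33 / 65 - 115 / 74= -9917 / 4810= -2.06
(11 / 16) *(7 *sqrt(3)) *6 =231 *sqrt(3) / 8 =50.01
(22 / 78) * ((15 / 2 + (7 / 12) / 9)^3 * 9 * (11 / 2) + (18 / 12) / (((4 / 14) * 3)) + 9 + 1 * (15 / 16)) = 66021949345 / 10917504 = 6047.35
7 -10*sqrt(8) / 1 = 7 -20*sqrt(2) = -21.28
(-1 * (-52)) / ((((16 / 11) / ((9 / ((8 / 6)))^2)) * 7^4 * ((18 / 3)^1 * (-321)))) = -11583 / 32884096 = -0.00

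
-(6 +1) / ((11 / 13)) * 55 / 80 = -91 / 16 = -5.69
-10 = -10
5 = 5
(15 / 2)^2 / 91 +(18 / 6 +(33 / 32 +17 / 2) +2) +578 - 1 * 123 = 1369075 / 2912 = 470.15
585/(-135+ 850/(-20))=-234/71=-3.30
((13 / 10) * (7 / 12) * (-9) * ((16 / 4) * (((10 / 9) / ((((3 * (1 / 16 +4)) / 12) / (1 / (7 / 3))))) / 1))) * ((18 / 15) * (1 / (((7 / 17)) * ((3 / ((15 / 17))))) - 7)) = 16896 / 175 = 96.55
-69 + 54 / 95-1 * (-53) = -1466 / 95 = -15.43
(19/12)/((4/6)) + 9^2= 667/8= 83.38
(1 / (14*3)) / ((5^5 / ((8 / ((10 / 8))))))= 16 / 328125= 0.00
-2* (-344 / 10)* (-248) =-85312 / 5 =-17062.40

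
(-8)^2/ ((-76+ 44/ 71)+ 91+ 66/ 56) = 127232/ 33395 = 3.81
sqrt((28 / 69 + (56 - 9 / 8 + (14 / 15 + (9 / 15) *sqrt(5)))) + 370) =sqrt(126960 *sqrt(5) + 90186910) / 460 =20.68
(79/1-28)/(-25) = -51/25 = -2.04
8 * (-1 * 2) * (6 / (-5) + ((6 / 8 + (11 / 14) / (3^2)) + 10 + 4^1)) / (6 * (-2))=17183 / 945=18.18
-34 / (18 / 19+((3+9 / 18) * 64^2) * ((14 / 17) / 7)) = -0.02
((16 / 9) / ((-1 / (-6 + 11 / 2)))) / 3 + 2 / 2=35 / 27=1.30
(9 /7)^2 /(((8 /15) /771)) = 936765 /392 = 2389.71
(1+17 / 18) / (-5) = -7 / 18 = -0.39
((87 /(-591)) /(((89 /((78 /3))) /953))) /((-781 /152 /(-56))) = -6116399744 /13693273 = -446.67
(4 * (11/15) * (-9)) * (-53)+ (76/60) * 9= 7053/5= 1410.60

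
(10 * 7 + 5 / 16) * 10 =5625 / 8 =703.12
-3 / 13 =-0.23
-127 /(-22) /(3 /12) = 254 /11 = 23.09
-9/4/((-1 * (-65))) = -9/260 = -0.03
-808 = -808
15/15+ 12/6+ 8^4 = 4099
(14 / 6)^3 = 343 / 27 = 12.70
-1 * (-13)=13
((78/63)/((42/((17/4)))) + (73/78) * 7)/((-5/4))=-153107/28665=-5.34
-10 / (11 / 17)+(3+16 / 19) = -2427 / 209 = -11.61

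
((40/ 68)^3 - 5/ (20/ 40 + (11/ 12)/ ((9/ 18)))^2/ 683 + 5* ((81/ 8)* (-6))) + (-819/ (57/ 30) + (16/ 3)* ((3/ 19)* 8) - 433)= -14506355990871/ 12496176196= -1160.86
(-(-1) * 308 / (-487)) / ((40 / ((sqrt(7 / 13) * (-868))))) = 33418 * sqrt(91) / 31655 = 10.07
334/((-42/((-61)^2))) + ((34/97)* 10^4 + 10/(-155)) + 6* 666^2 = 166408149469/63147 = 2635250.28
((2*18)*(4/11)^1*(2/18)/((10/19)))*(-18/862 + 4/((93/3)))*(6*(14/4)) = 922488/146971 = 6.28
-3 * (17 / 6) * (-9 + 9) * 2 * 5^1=0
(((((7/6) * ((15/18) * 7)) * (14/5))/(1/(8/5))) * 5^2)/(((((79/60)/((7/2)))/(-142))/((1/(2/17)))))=-579601400/237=-2445575.53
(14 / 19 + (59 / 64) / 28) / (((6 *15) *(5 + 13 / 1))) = 26209 / 55157760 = 0.00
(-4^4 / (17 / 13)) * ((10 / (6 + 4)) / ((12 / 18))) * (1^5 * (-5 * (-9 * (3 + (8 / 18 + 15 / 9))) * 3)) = -3444480 / 17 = -202616.47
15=15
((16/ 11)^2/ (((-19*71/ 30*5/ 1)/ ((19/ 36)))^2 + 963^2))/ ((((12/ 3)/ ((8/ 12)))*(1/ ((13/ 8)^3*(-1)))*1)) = -2197/ 1610042940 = -0.00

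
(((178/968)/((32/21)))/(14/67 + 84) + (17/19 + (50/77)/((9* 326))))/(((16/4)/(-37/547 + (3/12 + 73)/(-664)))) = -0.04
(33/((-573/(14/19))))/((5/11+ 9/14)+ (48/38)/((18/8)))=-71148/2781151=-0.03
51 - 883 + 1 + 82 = -749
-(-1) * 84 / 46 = 42 / 23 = 1.83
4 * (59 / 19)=236 / 19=12.42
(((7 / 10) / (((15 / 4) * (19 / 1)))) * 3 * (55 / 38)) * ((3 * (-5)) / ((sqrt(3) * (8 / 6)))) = -231 * sqrt(3) / 1444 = -0.28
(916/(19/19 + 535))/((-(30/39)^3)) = -3.75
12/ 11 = 1.09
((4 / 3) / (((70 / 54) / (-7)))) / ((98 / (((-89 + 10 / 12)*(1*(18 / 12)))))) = 4761 / 490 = 9.72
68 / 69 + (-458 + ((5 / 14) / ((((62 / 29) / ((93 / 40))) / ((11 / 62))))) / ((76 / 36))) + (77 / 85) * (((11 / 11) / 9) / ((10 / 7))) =-10606804711933 / 23214139200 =-456.91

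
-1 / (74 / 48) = -0.65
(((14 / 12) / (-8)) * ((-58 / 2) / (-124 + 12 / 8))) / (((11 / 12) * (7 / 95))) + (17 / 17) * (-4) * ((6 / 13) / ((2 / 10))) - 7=-234621 / 14014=-16.74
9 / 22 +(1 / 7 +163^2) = 26569.55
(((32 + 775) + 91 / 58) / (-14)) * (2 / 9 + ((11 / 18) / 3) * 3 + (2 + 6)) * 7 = -2485541 / 696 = -3571.18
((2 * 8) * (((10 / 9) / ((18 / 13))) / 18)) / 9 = 520 / 6561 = 0.08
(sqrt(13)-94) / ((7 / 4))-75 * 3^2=-726.65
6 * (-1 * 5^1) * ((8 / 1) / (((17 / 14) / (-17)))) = 3360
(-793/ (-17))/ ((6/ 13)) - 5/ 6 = 1704/ 17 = 100.24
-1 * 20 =-20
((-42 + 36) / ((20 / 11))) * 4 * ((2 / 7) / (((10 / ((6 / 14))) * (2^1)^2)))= -0.04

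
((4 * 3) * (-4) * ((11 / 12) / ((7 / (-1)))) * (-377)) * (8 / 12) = -33176 / 21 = -1579.81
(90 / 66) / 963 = 5 / 3531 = 0.00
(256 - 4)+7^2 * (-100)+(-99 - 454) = -5201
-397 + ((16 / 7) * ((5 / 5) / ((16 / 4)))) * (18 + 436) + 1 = -956 / 7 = -136.57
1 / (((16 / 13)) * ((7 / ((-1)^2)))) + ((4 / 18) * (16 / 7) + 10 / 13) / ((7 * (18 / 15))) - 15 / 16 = -46051 / 68796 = -0.67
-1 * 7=-7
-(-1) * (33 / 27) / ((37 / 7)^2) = 539 / 12321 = 0.04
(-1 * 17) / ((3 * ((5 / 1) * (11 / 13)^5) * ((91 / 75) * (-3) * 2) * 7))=2427685 / 47348994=0.05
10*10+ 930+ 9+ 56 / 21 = 3125 / 3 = 1041.67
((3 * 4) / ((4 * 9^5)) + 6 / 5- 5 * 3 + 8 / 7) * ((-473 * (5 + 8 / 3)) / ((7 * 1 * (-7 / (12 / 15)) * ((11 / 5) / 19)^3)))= -482712.26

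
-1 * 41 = -41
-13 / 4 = -3.25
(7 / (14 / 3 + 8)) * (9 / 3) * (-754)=-23751 / 19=-1250.05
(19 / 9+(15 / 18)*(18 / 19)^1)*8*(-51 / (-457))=67456 / 26049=2.59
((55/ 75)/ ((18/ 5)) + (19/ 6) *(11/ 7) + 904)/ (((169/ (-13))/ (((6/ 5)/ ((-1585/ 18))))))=137468/ 144235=0.95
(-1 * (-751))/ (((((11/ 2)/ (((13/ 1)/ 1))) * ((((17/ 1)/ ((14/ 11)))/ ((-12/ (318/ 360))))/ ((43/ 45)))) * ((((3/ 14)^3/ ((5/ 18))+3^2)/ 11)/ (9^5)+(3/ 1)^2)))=-196859082551040/ 1027020328279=-191.68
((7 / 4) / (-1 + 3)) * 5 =35 / 8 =4.38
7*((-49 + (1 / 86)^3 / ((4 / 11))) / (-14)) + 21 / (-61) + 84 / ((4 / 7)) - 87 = 26121547137 / 310395328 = 84.16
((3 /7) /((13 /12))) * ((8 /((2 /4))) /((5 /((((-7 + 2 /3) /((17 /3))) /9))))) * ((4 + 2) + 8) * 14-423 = -501463 /1105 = -453.81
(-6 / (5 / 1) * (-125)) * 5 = 750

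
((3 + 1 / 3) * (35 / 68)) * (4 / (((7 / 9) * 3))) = 50 / 17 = 2.94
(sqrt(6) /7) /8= sqrt(6) /56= 0.04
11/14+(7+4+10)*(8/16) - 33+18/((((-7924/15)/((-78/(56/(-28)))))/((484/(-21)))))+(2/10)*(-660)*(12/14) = -1445354/13867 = -104.23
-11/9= -1.22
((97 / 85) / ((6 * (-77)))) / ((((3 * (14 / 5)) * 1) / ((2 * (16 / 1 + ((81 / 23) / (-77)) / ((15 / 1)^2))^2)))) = -48676327461457 / 323316099933750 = -0.15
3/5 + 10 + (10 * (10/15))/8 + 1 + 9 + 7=28.43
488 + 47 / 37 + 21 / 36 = 217495 / 444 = 489.85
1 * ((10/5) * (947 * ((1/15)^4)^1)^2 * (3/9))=1793618/7688671875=0.00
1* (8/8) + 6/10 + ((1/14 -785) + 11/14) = -27389/35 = -782.54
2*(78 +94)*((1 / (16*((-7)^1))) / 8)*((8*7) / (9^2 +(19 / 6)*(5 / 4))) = -516 / 2039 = -0.25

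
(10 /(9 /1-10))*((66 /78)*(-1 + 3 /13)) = 6.51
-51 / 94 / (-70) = 51 / 6580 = 0.01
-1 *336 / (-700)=12 / 25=0.48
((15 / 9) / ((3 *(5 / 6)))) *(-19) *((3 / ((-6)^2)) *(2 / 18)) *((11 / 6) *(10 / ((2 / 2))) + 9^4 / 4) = -378157 / 1944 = -194.53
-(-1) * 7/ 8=7/ 8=0.88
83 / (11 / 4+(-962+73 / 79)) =-26228 / 302831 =-0.09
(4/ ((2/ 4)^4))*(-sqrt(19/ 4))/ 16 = -2*sqrt(19) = -8.72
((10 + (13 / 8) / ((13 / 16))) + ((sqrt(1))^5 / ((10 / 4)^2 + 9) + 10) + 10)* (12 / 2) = 11736 / 61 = 192.39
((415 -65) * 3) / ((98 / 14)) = 150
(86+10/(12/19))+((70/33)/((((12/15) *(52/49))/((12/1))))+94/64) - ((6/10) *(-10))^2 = 1335523/13728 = 97.28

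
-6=-6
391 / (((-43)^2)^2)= 391 / 3418801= 0.00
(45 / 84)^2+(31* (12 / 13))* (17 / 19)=5013591 / 193648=25.89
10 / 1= 10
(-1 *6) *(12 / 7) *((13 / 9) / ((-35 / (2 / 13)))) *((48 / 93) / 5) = 256 / 37975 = 0.01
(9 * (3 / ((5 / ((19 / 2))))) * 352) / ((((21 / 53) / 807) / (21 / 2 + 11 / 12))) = 14695944516 / 35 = 419884129.03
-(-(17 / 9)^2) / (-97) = -289 / 7857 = -0.04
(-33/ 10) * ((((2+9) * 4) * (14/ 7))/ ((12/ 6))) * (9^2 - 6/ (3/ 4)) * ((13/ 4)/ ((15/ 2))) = -114829/ 25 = -4593.16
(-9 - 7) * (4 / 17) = -64 / 17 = -3.76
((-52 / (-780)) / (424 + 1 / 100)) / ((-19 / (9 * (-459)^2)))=-15.69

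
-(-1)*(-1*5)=-5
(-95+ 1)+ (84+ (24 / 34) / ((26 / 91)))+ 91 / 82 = -8949 / 1394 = -6.42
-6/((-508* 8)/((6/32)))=9/32512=0.00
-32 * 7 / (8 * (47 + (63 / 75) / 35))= -0.60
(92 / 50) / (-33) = -46 / 825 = -0.06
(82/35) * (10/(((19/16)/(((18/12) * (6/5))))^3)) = 489701376/6001625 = 81.59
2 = 2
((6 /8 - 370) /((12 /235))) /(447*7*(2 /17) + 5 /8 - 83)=-5900615 /233166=-25.31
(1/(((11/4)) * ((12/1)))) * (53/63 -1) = -10/2079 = -0.00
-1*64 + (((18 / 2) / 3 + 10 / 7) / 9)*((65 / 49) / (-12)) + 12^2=2961505 / 37044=79.95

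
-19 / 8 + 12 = 77 / 8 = 9.62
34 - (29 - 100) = 105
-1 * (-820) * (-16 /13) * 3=-39360 /13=-3027.69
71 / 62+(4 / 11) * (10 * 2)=5741 / 682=8.42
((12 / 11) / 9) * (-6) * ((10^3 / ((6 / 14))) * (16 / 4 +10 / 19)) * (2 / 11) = -1396.55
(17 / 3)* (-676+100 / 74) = -3823.01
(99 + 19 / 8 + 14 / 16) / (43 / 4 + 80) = 409 / 363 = 1.13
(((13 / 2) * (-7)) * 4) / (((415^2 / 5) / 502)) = -91364 / 34445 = -2.65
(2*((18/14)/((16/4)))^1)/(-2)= -9/28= -0.32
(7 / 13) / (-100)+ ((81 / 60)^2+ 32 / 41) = 553809 / 213200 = 2.60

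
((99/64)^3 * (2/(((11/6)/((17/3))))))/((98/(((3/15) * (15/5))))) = 4498659/32112640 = 0.14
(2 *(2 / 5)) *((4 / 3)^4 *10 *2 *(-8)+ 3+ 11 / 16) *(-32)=5204648 / 405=12850.98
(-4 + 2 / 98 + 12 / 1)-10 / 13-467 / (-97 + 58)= 36740 / 1911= 19.23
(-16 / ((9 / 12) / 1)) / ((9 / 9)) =-64 / 3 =-21.33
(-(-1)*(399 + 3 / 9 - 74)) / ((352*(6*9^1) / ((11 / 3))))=61 / 972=0.06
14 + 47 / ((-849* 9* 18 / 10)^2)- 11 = 14187527258 / 4729175361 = 3.00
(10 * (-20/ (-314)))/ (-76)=-25/ 2983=-0.01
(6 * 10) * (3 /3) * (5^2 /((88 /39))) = 14625 /22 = 664.77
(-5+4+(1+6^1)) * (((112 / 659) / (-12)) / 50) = -28 / 16475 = -0.00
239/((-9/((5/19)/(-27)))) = 1195/4617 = 0.26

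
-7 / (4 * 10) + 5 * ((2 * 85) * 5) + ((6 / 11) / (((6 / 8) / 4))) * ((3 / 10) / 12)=373991 / 88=4249.90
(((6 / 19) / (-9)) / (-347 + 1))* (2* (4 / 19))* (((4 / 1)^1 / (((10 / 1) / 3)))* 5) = 16 / 62453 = 0.00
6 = 6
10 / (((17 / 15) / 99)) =14850 / 17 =873.53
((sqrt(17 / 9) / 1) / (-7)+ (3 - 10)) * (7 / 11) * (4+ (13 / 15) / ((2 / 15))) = -1029 / 22 - 7 * sqrt(17) / 22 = -48.08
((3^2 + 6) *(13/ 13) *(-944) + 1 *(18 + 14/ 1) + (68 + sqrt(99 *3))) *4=-56240 + 12 *sqrt(33)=-56171.07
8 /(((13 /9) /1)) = 72 /13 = 5.54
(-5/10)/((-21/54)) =9/7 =1.29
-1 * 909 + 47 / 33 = -29950 / 33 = -907.58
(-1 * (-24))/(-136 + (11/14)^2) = -1568/8845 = -0.18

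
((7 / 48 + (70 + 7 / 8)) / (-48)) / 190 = -3409 / 437760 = -0.01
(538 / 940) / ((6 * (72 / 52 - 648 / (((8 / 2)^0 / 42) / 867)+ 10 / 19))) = -66443 / 16435745967840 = -0.00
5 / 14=0.36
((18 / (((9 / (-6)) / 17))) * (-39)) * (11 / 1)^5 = 1281321756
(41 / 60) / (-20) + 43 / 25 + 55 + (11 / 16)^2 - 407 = -6716957 / 19200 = -349.84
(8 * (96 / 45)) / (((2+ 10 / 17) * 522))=544 / 43065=0.01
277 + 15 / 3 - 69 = 213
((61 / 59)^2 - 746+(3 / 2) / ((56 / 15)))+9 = -286762267 / 389872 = -735.53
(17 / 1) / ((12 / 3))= 17 / 4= 4.25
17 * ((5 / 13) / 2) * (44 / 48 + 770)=786335 / 312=2520.30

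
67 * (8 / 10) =268 / 5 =53.60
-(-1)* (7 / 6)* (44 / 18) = 2.85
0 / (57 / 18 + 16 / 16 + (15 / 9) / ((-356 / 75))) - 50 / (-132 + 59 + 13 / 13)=25 / 36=0.69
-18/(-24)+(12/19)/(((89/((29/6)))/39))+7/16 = 68321/27056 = 2.53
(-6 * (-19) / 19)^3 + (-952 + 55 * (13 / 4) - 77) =-2537 / 4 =-634.25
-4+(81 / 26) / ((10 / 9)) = -311 / 260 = -1.20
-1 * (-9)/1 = 9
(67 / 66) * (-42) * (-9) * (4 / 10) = 8442 / 55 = 153.49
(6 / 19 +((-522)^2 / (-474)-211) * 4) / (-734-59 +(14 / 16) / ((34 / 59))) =1283250848 / 323139783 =3.97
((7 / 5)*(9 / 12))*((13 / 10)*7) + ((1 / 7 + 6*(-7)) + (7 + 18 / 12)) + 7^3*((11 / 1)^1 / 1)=5248877 / 1400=3749.20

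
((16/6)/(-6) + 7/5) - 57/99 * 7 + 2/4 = -2549/990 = -2.57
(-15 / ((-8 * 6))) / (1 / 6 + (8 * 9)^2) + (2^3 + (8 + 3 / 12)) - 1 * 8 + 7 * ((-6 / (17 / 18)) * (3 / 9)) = -5561523 / 846056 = -6.57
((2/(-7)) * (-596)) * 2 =2384/7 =340.57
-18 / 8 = -9 / 4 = -2.25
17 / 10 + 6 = 77 / 10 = 7.70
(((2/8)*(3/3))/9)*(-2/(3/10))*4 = -20/27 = -0.74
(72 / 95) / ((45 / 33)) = 264 / 475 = 0.56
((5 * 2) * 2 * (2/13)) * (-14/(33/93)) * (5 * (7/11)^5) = -1458847600/23030293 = -63.34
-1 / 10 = -0.10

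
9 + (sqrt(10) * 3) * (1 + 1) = 9 + 6 * sqrt(10) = 27.97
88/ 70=44/ 35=1.26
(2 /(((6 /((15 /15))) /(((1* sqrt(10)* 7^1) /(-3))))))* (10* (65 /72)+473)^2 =-2107886263* sqrt(10) /11664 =-571478.19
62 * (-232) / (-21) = 14384 / 21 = 684.95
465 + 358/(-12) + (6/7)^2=128155/294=435.90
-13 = -13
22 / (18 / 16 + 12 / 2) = 176 / 57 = 3.09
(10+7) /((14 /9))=153 /14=10.93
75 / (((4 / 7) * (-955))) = -105 / 764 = -0.14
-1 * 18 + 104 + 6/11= 952/11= 86.55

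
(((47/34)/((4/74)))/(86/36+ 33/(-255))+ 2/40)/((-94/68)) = -13362119/1624790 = -8.22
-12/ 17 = -0.71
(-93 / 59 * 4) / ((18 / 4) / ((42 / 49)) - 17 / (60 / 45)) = 248 / 295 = 0.84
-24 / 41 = -0.59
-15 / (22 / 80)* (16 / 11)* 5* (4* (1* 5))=-960000 / 121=-7933.88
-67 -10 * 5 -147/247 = -29046/247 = -117.60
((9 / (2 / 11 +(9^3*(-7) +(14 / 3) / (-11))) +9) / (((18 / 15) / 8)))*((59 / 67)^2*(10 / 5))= 70333187280 / 755979023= 93.04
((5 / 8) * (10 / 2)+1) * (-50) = -825 / 4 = -206.25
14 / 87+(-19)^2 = 31421 / 87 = 361.16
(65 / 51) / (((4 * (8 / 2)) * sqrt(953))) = 65 * sqrt(953) / 777648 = 0.00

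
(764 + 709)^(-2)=1 / 2169729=0.00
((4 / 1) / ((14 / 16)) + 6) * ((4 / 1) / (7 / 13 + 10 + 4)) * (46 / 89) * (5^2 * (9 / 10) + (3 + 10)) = 6283784 / 117747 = 53.37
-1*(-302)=302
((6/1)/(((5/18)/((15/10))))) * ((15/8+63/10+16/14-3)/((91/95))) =2722491/12740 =213.70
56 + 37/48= 2725/48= 56.77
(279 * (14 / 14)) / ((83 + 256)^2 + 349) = 279 / 115270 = 0.00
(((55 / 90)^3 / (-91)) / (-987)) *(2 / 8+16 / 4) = 22627 / 2095250976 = 0.00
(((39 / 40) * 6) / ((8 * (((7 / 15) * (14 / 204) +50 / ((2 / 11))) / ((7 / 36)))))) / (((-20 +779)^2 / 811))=1254617 / 1723835084224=0.00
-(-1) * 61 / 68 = 61 / 68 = 0.90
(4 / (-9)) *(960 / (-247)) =1280 / 741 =1.73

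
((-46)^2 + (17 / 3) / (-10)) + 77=65773 / 30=2192.43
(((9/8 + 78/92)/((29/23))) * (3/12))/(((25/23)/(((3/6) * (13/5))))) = 108537/232000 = 0.47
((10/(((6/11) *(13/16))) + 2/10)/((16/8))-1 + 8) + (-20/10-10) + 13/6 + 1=1862/195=9.55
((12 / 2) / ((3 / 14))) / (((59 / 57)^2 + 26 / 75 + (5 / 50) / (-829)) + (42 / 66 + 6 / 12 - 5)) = -20739341700 / 1811495383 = -11.45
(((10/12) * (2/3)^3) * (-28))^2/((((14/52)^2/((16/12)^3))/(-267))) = -24643174400/59049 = -417334.32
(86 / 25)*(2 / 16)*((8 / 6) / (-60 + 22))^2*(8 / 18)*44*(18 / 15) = 15136 / 1218375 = 0.01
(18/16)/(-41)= -9/328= -0.03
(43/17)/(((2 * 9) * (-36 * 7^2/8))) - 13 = -877192/67473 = -13.00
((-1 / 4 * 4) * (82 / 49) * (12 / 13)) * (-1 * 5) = 4920 / 637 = 7.72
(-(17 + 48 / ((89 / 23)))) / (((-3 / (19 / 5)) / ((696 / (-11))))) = -11535736 / 4895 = -2356.64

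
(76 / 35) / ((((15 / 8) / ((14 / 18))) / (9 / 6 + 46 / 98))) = 58672 / 33075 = 1.77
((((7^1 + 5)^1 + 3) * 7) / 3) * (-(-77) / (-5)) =-539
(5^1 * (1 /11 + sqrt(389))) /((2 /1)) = 5 /22 + 5 * sqrt(389) /2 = 49.53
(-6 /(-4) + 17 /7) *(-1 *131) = -7205 /14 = -514.64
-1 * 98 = -98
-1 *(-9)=9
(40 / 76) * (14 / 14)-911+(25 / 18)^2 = -5593001 / 6156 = -908.54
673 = 673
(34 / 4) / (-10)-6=-137 / 20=-6.85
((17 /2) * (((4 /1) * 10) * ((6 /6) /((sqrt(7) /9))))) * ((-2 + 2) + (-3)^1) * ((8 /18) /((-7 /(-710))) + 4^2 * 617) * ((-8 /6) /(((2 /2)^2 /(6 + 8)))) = 1699390720 * sqrt(7) /7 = 642309317.92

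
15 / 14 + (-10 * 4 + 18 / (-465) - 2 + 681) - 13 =1360661 / 2170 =627.03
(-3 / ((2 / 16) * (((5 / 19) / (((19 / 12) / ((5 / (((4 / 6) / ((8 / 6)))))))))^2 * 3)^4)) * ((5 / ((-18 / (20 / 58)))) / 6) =288441413567621167681 / 3550876185600000000000000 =0.00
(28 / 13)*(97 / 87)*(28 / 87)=76048 / 98397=0.77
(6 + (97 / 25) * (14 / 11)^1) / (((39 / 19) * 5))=57152 / 53625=1.07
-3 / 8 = -0.38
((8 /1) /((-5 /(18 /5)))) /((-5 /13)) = 1872 /125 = 14.98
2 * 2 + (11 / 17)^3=20983 / 4913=4.27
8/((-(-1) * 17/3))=24/17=1.41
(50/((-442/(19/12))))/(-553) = 475/1466556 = 0.00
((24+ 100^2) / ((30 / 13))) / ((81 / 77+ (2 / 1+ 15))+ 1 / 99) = 15051036 / 62585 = 240.49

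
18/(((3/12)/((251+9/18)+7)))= 18612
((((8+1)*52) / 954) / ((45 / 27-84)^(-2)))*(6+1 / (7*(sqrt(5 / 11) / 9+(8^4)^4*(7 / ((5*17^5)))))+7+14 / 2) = 109736377080918829685701053505275812753560 / 1649953659619297222933143715007893623-79945951717120476650*sqrt(55) / 1283297290815008951170222889450583929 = 66508.76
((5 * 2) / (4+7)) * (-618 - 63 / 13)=-80970 / 143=-566.22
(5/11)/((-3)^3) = -5/297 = -0.02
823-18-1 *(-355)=1160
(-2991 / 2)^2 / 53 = 8946081 / 212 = 42198.50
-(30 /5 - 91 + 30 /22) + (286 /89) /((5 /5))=85026 /979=86.85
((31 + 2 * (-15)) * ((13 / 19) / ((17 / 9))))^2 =13689 / 104329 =0.13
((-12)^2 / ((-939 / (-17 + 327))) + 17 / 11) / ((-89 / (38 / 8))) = 3008821 / 1225708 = 2.45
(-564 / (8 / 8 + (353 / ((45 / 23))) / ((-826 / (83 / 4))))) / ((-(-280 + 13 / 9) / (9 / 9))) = 754699680 / 1316668879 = 0.57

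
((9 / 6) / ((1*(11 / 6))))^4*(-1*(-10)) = 4.48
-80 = -80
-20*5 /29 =-100 /29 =-3.45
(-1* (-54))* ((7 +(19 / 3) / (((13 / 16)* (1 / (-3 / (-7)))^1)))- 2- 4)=21330 / 91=234.40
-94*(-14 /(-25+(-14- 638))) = -1316 /677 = -1.94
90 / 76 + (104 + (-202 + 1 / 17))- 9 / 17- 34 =-84811 / 646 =-131.29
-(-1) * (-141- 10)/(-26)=151/26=5.81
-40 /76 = -10 /19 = -0.53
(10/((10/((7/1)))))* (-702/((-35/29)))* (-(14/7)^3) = -162864/5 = -32572.80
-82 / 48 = -41 / 24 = -1.71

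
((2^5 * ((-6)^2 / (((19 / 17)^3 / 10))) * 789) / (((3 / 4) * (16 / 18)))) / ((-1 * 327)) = -22327816320 / 747631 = -29864.75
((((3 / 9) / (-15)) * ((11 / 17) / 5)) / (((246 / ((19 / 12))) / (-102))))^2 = 43681 / 12254490000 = 0.00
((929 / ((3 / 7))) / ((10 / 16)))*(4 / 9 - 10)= -4474064 / 135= -33141.21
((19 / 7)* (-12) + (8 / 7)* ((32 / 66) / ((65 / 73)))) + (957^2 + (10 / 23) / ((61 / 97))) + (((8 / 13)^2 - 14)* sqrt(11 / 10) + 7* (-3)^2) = 19293984931042 / 21066045 - 1151* sqrt(110) / 845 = 915866.46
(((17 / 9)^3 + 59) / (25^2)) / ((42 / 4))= 95848 / 9568125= 0.01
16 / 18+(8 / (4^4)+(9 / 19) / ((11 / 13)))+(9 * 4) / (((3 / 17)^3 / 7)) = 2760173177 / 60192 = 45856.15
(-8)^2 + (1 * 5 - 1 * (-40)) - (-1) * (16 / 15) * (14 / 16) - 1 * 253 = -2146 / 15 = -143.07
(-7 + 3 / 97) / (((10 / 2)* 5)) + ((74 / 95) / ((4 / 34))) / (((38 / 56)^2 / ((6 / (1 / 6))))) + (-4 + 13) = 8755215551 / 16633075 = 526.37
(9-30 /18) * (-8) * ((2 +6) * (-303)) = 142208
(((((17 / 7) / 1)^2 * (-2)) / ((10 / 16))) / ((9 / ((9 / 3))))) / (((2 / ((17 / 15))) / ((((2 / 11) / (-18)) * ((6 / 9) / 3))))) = 78608 / 9823275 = 0.01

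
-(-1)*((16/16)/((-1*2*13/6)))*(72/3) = -72/13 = -5.54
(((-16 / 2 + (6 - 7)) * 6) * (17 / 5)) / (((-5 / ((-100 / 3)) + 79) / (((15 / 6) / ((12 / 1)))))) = -765 / 1583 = -0.48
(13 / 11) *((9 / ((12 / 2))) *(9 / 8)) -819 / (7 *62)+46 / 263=404831 / 1434928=0.28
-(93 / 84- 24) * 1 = 641 / 28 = 22.89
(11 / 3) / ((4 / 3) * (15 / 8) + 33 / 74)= 407 / 327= 1.24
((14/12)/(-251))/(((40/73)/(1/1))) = -511/60240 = -0.01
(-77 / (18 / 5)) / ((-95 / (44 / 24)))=0.41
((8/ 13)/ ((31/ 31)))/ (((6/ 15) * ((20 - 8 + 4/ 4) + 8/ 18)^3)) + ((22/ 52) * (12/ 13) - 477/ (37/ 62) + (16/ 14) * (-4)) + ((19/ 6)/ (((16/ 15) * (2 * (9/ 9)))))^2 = -254497594659618829/ 317616113790976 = -801.27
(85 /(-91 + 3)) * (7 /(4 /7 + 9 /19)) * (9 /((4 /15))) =-10683225 /48928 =-218.35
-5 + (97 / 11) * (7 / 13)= -36 / 143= -0.25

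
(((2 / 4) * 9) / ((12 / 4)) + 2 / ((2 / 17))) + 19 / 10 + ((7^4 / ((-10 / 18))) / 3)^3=-373714751877 / 125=-2989718015.02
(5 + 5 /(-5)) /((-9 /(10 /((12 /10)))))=-100 /27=-3.70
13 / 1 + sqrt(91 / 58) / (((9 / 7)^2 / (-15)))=13 - 245*sqrt(5278) / 1566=1.63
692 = 692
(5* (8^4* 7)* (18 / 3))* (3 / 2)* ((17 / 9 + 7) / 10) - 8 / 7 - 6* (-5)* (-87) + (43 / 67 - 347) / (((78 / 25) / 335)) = 302232773 / 273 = 1107079.75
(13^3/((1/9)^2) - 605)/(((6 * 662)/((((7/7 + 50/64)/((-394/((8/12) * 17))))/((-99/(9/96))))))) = 7160587/3305212416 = 0.00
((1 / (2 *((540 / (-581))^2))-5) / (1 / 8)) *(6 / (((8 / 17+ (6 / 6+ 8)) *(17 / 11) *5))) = -28362829 / 9780750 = -2.90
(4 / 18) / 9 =2 / 81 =0.02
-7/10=-0.70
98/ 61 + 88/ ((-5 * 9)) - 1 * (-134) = 366872/ 2745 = 133.65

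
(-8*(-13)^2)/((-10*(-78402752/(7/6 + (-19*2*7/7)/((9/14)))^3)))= 191751879683/571556062080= 0.34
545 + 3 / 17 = 9268 / 17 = 545.18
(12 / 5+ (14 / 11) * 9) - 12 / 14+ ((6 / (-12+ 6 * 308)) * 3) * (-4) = 254434 / 19635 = 12.96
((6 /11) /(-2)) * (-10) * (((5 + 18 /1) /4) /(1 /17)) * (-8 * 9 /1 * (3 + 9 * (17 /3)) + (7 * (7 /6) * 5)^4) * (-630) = -246190534591225 /528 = -466269951877.32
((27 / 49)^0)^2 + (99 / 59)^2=3.82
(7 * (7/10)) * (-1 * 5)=-49/2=-24.50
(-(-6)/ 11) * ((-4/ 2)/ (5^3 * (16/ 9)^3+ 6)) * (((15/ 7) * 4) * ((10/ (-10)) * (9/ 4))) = 590490/ 19880399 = 0.03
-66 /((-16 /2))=33 /4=8.25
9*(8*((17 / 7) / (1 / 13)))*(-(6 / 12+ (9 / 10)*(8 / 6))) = -135252 / 35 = -3864.34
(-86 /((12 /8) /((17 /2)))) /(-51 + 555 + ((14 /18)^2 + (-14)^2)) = -39474 /56749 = -0.70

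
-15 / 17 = -0.88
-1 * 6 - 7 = -13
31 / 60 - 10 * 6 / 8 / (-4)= 287 / 120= 2.39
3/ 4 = 0.75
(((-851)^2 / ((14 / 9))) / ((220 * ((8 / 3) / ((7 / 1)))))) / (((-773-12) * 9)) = -2172603 / 2763200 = -0.79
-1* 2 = -2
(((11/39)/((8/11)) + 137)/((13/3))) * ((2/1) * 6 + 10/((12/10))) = 2614765/4056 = 644.67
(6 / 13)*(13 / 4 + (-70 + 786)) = 8631 / 26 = 331.96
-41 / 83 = -0.49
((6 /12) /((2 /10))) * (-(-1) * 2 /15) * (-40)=-40 /3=-13.33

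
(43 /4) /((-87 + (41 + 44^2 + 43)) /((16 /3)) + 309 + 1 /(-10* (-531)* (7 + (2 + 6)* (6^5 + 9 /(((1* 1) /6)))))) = 28608379020 /1786859394263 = 0.02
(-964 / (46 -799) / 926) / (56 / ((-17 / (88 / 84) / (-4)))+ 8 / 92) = 94231 / 946787311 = 0.00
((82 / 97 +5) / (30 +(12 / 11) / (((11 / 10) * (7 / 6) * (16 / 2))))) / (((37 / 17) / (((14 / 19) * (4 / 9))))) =249018 / 8523875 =0.03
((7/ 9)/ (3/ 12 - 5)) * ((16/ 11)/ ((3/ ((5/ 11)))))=-2240/ 62073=-0.04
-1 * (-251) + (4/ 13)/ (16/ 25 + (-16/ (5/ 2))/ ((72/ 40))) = 534907/ 2132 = 250.89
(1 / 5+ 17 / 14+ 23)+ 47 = 4999 / 70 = 71.41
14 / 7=2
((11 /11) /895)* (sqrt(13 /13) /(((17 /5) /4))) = 4 /3043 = 0.00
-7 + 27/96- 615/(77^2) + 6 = -156047/189728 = -0.82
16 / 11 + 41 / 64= 1475 / 704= 2.10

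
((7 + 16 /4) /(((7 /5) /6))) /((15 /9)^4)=5346 /875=6.11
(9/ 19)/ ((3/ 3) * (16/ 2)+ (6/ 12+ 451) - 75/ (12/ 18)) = 9/ 6593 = 0.00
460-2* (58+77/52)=8867/26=341.04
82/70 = 41/35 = 1.17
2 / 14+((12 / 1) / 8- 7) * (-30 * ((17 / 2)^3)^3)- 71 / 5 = 684844986518271 / 17920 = 38216796122.67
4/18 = 2/9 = 0.22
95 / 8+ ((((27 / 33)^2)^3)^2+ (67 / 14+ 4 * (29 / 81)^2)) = 19906615086724738733 / 1153108800461322936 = 17.26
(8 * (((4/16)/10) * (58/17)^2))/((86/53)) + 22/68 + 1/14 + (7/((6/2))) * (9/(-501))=129855154/72635815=1.79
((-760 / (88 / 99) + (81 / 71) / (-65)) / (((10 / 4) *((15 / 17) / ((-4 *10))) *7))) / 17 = 21044832 / 161525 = 130.29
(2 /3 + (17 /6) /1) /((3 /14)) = 49 /3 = 16.33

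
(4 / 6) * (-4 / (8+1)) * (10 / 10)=-8 / 27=-0.30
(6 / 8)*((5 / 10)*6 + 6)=6.75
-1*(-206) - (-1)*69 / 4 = 893 / 4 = 223.25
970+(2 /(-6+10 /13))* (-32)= 16698 /17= 982.24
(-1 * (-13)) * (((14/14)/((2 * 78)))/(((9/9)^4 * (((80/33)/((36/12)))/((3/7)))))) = 99/2240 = 0.04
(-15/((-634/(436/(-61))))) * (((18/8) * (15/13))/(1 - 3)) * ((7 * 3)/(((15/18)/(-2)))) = -2781135/251381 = -11.06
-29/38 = -0.76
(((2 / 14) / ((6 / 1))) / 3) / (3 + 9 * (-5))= -1 / 5292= -0.00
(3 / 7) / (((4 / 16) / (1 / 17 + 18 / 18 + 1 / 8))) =69 / 34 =2.03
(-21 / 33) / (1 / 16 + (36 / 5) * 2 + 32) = -80 / 5841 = -0.01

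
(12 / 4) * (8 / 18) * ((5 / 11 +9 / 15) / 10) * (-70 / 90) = -812 / 7425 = -0.11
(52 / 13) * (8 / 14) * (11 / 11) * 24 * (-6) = -2304 / 7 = -329.14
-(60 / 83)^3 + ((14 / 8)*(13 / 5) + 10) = 162070017 / 11435740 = 14.17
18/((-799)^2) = 18/638401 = 0.00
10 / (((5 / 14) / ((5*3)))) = 420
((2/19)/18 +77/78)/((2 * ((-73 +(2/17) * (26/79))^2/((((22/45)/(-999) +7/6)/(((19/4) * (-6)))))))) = -166988016347017/43754147862493422276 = -0.00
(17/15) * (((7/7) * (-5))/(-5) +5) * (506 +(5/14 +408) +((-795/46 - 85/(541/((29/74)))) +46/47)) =4624597663747/757343195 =6106.34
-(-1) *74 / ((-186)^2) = 37 / 17298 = 0.00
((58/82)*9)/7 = 261/287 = 0.91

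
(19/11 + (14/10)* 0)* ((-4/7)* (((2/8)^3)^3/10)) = -19/50462720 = -0.00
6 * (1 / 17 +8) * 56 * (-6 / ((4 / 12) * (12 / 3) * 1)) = -207144 / 17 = -12184.94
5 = 5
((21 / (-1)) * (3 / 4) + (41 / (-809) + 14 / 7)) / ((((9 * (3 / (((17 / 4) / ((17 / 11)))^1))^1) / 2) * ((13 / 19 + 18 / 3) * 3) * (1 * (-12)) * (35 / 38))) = 0.01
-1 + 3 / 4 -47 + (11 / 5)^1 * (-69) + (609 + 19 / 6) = 24787 / 60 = 413.12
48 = 48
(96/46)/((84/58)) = 232/161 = 1.44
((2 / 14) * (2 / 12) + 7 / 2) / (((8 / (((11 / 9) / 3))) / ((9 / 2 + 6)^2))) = 2849 / 144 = 19.78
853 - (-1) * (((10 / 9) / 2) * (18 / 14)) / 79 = 471714 / 553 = 853.01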